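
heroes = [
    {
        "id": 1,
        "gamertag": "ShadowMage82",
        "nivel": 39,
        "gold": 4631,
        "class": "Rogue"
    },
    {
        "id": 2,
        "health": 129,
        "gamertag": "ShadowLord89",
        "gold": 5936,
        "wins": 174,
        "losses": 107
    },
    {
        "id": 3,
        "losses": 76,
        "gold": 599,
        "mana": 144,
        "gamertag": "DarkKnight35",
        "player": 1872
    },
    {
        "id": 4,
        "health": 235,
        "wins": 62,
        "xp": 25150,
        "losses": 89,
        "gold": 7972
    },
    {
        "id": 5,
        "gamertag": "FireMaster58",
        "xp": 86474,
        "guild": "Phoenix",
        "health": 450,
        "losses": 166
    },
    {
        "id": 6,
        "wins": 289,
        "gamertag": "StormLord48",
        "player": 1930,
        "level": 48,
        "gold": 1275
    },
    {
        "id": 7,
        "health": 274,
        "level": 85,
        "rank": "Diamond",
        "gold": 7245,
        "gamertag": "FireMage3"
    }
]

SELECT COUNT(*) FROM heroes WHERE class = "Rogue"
1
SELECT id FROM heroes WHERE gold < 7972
[1, 2, 3, 6, 7]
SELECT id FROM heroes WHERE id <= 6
[1, 2, 3, 4, 5, 6]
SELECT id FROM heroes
[1, 2, 3, 4, 5, 6, 7]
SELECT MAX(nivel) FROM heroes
39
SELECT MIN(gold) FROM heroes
599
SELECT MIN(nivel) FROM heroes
39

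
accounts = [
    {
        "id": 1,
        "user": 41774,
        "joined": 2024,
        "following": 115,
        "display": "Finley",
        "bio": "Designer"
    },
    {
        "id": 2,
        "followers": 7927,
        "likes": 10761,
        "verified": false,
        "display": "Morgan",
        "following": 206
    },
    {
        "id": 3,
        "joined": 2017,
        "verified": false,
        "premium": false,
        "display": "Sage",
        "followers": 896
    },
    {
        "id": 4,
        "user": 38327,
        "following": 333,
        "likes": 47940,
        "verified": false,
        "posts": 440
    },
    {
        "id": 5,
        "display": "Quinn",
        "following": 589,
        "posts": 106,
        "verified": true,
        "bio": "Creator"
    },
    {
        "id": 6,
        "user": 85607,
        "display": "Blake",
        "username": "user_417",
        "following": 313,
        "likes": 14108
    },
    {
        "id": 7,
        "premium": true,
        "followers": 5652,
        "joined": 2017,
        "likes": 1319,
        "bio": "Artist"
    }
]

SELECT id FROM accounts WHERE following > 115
[2, 4, 5, 6]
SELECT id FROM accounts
[1, 2, 3, 4, 5, 6, 7]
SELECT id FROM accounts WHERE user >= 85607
[6]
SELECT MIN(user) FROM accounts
38327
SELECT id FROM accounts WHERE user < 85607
[1, 4]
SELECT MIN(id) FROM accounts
1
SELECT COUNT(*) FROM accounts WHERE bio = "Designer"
1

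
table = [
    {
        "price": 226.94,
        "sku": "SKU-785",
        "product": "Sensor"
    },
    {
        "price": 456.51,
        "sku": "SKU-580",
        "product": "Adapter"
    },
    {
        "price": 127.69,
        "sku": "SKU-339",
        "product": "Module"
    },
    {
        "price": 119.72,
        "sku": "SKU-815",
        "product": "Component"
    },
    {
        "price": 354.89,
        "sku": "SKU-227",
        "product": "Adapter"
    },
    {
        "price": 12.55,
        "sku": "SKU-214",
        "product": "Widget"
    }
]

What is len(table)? 6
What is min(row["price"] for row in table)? 12.55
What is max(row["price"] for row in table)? 456.51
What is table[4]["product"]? "Adapter"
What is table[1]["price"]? 456.51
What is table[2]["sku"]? "SKU-339"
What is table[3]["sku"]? "SKU-815"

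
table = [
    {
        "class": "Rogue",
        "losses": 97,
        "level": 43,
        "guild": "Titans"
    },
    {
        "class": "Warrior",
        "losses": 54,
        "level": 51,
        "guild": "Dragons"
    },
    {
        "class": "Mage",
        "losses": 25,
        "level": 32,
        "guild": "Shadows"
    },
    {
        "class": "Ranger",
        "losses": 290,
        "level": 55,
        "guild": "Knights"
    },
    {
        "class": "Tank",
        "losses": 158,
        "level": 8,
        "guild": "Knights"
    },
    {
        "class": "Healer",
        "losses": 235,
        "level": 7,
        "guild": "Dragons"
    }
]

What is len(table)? 6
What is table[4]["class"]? "Tank"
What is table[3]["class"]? "Ranger"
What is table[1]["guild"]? "Dragons"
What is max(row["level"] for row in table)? 55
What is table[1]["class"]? "Warrior"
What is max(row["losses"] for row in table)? 290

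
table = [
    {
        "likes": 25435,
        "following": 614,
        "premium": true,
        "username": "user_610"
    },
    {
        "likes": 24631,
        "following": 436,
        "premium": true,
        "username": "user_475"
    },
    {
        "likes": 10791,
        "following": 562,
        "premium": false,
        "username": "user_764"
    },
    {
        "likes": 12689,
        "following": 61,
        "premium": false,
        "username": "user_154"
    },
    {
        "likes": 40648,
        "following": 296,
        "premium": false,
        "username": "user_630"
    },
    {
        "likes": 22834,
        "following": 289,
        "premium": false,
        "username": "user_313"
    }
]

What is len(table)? 6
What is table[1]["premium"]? True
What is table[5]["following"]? 289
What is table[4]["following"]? 296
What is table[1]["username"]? "user_475"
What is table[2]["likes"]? 10791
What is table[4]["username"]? "user_630"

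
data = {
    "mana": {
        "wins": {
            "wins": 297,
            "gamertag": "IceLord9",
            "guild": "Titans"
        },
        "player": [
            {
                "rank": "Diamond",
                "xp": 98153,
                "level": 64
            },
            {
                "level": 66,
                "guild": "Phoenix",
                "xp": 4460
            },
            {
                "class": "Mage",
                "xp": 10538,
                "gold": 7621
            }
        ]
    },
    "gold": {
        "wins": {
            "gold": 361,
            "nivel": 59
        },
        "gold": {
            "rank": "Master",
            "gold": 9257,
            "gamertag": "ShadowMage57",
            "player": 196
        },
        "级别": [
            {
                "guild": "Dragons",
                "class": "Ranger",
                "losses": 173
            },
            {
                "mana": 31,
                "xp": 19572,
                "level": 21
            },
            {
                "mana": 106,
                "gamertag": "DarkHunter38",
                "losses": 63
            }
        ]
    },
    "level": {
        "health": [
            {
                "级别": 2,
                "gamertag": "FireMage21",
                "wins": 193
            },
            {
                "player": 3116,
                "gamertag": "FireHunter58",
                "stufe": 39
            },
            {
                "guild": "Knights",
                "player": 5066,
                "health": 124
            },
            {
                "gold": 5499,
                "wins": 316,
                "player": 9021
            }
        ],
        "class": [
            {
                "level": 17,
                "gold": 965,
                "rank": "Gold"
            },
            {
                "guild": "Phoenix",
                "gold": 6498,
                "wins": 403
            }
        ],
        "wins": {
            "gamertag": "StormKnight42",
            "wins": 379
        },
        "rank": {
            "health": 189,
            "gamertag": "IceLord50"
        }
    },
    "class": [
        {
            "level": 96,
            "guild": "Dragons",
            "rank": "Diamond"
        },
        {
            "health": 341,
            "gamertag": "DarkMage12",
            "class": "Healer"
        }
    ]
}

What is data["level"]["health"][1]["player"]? 3116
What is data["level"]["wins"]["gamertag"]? "StormKnight42"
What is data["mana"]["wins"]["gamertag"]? "IceLord9"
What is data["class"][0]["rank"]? "Diamond"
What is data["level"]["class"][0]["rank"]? "Gold"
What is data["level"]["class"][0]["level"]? 17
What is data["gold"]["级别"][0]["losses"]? 173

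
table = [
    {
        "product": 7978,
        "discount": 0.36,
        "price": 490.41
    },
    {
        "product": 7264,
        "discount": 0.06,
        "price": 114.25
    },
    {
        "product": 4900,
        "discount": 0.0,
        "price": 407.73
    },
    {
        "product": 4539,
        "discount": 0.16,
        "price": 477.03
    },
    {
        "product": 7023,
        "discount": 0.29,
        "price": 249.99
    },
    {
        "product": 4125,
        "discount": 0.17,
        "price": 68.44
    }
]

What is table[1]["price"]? 114.25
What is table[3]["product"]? 4539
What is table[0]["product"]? 7978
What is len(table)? 6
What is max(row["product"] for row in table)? 7978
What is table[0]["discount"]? 0.36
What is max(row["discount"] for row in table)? 0.36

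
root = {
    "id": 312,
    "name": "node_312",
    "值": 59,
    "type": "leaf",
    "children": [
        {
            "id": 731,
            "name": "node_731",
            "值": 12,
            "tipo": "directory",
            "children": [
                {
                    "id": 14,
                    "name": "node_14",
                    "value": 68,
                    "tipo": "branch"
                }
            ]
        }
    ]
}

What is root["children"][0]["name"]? "node_731"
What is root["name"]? "node_312"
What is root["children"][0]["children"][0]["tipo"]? "branch"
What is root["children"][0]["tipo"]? "directory"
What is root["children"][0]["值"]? 12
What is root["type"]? "leaf"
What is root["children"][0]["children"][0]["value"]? 68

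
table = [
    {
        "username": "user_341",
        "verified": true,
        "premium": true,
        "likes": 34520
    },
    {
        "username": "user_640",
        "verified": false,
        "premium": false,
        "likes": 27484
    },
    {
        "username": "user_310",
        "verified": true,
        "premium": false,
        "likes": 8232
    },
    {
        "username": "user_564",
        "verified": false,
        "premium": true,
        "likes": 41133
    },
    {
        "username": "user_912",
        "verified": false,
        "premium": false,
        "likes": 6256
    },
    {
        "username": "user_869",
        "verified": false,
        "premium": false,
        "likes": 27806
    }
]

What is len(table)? 6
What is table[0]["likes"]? 34520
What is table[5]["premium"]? False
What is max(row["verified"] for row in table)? True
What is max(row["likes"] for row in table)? 41133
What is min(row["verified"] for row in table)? False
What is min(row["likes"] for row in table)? 6256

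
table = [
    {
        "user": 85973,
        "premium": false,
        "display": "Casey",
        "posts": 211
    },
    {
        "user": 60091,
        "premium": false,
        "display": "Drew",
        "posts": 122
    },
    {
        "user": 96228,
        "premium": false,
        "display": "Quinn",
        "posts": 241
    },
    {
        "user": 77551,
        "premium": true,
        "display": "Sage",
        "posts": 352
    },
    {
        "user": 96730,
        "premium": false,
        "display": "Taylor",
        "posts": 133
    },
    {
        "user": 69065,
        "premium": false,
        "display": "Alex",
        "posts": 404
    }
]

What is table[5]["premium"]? False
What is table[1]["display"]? "Drew"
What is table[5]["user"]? 69065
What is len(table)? 6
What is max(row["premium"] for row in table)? True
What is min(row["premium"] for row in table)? False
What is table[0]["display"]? "Casey"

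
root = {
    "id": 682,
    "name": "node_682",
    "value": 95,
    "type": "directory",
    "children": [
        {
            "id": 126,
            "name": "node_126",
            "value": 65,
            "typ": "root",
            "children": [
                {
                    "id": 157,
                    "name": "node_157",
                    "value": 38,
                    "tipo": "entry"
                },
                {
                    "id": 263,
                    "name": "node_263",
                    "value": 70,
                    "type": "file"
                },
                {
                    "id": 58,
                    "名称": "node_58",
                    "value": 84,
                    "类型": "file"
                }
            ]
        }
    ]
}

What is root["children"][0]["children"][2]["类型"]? "file"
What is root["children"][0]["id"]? 126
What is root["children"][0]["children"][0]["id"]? 157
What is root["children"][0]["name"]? "node_126"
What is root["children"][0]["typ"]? "root"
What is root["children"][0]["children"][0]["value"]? 38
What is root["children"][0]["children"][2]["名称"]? "node_58"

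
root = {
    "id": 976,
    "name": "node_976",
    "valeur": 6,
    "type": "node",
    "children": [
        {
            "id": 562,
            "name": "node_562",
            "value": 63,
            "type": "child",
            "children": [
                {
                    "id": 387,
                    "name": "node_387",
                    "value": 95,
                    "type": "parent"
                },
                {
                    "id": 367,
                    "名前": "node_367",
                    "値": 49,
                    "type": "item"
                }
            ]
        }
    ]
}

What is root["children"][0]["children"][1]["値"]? 49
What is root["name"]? "node_976"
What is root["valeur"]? 6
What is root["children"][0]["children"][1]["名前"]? "node_367"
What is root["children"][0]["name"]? "node_562"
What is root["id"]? 976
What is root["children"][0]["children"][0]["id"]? 387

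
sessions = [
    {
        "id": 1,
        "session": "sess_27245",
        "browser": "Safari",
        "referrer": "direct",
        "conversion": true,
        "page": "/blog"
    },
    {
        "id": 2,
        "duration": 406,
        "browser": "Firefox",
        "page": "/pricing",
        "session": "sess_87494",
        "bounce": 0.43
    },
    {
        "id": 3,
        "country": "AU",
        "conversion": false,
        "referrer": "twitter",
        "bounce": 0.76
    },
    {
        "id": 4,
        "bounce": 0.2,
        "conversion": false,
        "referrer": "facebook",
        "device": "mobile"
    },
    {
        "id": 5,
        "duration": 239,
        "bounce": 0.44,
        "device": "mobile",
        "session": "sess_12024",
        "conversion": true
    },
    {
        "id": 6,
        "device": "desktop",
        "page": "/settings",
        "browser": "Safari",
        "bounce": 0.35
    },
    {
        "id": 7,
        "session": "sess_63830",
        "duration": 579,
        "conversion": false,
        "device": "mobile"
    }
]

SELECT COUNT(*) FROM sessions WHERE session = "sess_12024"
1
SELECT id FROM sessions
[1, 2, 3, 4, 5, 6, 7]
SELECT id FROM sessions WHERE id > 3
[4, 5, 6, 7]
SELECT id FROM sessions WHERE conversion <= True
[1, 3, 4, 5, 7]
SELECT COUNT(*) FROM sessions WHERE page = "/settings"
1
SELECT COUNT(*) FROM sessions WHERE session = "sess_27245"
1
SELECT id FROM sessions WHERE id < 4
[1, 2, 3]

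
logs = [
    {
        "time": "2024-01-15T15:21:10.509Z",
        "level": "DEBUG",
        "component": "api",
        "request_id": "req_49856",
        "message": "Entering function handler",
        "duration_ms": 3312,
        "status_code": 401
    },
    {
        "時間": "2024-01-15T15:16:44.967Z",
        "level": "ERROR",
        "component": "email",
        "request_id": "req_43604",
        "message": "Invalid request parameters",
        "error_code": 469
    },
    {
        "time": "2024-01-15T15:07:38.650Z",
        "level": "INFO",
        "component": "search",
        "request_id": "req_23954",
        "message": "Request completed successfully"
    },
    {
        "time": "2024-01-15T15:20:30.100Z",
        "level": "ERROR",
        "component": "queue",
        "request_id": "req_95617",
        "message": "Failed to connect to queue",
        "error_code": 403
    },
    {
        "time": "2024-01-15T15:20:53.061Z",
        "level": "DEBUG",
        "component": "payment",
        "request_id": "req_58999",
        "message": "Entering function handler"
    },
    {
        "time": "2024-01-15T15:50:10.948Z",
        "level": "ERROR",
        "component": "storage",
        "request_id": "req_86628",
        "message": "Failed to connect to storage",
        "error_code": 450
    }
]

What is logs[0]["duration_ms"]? 3312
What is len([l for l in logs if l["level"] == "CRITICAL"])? 0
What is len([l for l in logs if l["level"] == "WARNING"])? 0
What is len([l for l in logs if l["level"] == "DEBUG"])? 2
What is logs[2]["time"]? "2024-01-15T15:07:38.650Z"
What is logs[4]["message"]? "Entering function handler"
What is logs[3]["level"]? "ERROR"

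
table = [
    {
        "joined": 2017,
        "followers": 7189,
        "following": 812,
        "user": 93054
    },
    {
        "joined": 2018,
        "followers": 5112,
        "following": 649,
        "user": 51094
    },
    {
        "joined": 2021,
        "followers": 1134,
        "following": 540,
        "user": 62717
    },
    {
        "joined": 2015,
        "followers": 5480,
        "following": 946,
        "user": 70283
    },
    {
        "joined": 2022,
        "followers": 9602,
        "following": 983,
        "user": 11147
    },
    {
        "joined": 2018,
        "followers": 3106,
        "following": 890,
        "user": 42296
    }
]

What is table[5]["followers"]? 3106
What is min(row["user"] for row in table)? 11147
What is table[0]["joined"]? 2017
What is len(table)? 6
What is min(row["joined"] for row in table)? 2015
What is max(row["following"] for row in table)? 983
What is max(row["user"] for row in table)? 93054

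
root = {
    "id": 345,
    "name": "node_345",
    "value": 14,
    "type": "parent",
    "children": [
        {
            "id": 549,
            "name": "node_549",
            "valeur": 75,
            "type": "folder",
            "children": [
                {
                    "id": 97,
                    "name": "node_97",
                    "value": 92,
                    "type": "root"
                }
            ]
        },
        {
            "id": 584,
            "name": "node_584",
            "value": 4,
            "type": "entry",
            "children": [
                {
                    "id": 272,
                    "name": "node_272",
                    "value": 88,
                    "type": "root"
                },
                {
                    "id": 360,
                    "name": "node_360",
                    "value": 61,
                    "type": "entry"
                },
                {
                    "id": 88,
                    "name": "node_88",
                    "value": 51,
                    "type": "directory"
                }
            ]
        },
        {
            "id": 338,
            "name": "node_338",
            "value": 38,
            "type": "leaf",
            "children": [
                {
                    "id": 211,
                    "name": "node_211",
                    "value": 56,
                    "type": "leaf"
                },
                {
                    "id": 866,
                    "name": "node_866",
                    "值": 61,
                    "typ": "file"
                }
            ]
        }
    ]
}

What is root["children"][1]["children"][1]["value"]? 61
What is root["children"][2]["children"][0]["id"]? 211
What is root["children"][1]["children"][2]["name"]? "node_88"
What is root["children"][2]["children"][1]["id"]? 866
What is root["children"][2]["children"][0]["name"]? "node_211"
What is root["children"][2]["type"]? "leaf"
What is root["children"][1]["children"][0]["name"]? "node_272"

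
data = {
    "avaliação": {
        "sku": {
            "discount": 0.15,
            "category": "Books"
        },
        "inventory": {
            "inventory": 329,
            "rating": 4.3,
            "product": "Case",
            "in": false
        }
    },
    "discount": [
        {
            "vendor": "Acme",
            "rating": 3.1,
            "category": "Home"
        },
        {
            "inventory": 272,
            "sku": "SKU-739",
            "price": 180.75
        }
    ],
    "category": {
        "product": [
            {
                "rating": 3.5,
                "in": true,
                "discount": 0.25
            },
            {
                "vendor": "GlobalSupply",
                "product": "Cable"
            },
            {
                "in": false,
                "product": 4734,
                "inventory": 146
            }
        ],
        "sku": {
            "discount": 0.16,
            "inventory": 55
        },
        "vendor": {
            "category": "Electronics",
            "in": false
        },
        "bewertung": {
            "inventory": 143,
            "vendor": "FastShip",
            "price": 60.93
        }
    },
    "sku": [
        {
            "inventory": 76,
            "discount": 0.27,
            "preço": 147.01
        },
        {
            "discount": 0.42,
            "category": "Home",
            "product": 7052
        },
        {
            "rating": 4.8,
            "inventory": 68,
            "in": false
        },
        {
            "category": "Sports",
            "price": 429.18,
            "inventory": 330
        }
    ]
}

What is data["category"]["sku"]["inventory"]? 55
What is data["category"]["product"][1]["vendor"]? "GlobalSupply"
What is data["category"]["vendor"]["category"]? "Electronics"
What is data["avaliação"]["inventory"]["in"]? False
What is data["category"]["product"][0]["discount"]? 0.25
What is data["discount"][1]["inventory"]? 272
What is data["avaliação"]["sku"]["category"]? "Books"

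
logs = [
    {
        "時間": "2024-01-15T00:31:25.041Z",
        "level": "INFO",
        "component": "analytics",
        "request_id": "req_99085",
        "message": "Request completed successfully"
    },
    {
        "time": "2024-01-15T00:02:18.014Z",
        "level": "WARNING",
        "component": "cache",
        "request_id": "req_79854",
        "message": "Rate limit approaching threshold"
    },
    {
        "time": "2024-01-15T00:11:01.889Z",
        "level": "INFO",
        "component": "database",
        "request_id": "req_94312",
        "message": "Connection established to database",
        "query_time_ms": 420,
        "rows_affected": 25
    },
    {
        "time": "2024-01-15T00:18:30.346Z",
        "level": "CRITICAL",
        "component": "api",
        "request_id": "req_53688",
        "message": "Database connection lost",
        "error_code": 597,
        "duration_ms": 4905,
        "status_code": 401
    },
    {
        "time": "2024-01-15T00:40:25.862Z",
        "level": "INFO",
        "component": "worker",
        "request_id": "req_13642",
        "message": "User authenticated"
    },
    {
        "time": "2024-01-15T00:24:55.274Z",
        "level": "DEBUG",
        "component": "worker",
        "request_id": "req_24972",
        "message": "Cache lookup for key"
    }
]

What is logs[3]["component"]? "api"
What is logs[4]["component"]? "worker"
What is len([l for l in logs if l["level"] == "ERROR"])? 0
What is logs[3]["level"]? "CRITICAL"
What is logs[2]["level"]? "INFO"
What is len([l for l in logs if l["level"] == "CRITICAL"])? 1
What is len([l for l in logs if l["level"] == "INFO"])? 3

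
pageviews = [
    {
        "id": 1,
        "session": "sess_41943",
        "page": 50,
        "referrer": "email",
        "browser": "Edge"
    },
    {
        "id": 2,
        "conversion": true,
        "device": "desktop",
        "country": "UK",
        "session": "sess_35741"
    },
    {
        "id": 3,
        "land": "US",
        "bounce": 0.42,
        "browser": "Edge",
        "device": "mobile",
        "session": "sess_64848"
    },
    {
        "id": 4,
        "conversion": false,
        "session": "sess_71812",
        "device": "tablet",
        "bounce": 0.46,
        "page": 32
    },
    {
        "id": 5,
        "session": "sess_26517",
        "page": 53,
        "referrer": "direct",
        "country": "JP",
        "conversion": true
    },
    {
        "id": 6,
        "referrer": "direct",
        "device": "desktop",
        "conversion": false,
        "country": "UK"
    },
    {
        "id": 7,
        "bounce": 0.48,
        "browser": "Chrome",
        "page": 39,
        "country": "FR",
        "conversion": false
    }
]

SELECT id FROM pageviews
[1, 2, 3, 4, 5, 6, 7]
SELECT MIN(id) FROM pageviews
1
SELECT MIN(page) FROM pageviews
32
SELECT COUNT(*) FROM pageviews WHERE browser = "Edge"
2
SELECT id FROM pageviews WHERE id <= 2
[1, 2]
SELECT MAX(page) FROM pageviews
53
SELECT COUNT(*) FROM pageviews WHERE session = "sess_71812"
1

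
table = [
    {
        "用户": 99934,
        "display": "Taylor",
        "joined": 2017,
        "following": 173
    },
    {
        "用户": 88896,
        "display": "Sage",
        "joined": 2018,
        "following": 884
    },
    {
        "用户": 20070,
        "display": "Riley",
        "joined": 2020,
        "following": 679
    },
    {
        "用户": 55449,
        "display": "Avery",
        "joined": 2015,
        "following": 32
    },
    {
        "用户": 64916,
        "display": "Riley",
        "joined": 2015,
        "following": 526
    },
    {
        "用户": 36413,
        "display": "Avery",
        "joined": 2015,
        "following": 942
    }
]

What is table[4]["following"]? 526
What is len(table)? 6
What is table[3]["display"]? "Avery"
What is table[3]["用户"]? 55449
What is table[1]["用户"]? 88896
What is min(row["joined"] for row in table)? 2015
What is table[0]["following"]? 173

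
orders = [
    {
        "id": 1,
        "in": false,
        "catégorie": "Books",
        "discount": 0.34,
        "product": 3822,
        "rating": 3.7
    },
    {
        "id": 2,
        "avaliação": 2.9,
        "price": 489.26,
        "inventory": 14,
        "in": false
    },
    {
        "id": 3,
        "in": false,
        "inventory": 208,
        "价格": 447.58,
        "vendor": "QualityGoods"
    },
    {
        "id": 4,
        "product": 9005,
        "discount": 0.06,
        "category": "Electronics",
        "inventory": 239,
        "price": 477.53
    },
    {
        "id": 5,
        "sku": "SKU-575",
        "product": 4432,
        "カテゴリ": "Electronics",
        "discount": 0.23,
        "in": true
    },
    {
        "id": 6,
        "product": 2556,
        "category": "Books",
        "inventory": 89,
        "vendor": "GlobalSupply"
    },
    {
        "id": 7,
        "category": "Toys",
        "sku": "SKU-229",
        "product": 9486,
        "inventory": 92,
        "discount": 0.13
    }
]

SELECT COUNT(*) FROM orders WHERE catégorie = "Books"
1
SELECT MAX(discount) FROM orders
0.34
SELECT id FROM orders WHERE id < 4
[1, 2, 3]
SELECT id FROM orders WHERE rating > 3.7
[]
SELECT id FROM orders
[1, 2, 3, 4, 5, 6, 7]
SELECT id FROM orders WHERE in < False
[]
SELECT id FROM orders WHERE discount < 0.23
[4, 7]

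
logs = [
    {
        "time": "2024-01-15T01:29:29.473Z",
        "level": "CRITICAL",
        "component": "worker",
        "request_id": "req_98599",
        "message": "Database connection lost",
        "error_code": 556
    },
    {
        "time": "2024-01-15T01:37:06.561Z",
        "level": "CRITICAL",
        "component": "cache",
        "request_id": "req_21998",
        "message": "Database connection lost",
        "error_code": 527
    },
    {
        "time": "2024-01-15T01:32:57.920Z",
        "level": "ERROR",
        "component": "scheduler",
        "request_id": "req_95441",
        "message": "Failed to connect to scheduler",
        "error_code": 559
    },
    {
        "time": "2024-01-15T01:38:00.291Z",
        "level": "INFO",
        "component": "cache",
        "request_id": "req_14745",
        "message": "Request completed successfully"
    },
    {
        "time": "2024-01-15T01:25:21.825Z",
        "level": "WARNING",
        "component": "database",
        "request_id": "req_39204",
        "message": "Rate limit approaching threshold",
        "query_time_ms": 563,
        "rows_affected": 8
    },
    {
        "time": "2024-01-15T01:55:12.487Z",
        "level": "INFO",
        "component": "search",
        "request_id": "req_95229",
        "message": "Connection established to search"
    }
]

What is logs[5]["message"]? "Connection established to search"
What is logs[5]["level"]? "INFO"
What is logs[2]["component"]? "scheduler"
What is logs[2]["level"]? "ERROR"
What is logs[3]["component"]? "cache"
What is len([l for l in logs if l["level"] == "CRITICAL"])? 2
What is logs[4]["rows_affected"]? 8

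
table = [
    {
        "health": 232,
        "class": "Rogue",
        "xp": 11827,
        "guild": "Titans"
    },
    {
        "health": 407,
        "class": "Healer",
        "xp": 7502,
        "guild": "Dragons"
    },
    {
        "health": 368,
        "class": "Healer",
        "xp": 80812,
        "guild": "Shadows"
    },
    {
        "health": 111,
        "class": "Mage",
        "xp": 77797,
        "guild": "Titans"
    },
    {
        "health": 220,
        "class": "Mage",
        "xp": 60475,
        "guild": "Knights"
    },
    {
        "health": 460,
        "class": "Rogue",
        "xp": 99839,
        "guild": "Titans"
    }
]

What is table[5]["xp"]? 99839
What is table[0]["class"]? "Rogue"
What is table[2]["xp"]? 80812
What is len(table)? 6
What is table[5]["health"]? 460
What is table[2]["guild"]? "Shadows"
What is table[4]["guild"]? "Knights"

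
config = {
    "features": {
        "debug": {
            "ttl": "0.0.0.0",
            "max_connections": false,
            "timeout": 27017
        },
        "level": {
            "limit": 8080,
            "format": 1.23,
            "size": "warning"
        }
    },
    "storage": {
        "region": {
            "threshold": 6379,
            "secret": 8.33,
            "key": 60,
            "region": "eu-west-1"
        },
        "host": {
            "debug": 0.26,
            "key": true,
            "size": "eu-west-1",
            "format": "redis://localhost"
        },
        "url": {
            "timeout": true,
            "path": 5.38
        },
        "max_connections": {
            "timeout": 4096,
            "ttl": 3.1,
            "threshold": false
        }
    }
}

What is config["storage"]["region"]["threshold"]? 6379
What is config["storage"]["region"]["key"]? 60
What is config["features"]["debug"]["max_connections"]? False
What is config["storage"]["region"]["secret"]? 8.33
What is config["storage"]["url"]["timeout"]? True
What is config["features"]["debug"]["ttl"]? "0.0.0.0"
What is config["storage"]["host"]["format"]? "redis://localhost"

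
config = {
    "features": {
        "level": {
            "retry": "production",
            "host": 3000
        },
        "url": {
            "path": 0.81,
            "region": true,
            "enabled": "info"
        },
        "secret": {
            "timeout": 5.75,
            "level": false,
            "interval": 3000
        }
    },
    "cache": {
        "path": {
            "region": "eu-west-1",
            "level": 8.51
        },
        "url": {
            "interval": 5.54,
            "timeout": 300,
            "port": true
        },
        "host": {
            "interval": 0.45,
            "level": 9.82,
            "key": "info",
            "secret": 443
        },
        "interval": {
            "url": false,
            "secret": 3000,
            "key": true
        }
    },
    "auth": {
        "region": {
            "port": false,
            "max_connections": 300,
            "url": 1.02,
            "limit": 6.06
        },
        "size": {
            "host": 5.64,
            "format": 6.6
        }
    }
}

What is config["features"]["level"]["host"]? 3000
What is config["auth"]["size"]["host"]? 5.64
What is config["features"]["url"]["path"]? 0.81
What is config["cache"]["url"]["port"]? True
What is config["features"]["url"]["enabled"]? "info"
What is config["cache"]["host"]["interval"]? 0.45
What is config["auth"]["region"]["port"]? False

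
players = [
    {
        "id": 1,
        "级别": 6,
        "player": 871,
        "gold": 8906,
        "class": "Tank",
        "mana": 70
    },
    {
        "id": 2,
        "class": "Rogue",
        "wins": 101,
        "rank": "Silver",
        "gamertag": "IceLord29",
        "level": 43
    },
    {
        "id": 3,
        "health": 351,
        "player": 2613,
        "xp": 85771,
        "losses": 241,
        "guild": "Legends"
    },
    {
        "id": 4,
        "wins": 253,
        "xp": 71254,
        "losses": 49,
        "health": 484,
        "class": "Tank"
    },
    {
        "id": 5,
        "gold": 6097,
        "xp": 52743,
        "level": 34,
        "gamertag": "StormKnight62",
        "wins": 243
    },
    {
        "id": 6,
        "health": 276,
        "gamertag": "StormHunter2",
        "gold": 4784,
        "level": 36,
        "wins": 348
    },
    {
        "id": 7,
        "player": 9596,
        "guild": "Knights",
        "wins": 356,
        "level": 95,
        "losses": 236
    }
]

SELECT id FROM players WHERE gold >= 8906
[1]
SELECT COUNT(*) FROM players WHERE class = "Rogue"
1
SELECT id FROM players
[1, 2, 3, 4, 5, 6, 7]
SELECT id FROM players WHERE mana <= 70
[1]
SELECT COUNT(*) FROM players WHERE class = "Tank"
2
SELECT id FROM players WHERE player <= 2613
[1, 3]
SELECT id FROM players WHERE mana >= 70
[1]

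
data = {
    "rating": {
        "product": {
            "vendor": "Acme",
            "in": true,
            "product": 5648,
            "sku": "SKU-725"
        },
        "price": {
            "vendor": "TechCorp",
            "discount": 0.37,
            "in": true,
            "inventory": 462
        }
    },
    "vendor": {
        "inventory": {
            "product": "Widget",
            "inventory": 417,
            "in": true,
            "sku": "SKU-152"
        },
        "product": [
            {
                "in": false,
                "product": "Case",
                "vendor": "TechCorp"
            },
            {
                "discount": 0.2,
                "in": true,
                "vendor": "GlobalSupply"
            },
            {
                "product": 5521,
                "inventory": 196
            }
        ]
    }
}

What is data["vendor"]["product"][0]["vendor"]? "TechCorp"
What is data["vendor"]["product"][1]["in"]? True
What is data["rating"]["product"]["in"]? True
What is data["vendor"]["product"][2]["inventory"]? 196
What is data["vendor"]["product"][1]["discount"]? 0.2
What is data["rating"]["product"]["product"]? 5648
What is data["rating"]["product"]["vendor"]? "Acme"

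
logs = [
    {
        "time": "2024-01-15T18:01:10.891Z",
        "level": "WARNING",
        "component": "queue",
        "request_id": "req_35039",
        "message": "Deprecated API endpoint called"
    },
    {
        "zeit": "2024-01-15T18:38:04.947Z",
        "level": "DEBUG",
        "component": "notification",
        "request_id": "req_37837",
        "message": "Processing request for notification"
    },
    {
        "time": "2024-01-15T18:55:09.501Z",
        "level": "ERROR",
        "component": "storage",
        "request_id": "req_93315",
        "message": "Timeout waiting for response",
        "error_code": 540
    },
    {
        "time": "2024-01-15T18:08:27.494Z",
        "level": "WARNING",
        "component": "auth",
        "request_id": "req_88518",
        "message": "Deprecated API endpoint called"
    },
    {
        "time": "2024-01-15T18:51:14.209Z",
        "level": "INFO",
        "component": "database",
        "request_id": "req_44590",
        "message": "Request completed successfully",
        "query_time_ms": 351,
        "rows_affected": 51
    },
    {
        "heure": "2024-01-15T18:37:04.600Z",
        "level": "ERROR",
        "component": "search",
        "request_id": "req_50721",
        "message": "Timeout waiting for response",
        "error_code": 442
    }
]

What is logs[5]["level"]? "ERROR"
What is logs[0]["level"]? "WARNING"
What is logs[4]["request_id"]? "req_44590"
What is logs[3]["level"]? "WARNING"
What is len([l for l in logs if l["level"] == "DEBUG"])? 1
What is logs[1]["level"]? "DEBUG"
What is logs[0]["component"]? "queue"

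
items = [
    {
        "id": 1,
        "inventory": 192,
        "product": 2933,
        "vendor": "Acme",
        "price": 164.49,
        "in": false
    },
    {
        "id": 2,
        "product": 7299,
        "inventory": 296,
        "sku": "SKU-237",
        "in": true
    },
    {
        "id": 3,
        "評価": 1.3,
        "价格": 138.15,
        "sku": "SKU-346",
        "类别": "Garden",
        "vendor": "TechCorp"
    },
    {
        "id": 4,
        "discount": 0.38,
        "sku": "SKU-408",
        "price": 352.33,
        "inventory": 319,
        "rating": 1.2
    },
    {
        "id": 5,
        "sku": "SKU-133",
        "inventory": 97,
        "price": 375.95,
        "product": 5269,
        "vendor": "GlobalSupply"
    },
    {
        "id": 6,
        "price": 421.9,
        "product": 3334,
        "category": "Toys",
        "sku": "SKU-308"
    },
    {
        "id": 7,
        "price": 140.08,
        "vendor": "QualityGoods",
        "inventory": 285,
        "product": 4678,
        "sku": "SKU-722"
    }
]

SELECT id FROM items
[1, 2, 3, 4, 5, 6, 7]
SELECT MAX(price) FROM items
421.9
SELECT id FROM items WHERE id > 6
[7]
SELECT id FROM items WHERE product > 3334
[2, 5, 7]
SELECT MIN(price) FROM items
140.08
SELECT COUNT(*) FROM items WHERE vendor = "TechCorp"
1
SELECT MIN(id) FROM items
1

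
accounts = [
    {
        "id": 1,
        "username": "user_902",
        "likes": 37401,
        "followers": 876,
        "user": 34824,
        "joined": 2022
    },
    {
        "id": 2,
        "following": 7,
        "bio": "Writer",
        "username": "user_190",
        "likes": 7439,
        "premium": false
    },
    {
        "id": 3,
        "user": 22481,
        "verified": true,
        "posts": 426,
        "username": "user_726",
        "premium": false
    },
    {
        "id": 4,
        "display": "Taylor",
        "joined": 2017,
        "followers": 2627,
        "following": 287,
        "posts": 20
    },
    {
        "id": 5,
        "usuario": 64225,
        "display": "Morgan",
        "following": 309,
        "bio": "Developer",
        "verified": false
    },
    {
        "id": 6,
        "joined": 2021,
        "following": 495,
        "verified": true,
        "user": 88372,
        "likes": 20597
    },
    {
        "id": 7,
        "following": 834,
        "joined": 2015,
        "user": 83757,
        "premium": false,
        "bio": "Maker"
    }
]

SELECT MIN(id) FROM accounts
1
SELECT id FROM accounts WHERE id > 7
[]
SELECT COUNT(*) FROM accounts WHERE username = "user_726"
1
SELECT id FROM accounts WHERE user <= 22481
[3]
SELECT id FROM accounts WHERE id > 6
[7]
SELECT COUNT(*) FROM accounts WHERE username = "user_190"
1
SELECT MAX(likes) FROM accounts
37401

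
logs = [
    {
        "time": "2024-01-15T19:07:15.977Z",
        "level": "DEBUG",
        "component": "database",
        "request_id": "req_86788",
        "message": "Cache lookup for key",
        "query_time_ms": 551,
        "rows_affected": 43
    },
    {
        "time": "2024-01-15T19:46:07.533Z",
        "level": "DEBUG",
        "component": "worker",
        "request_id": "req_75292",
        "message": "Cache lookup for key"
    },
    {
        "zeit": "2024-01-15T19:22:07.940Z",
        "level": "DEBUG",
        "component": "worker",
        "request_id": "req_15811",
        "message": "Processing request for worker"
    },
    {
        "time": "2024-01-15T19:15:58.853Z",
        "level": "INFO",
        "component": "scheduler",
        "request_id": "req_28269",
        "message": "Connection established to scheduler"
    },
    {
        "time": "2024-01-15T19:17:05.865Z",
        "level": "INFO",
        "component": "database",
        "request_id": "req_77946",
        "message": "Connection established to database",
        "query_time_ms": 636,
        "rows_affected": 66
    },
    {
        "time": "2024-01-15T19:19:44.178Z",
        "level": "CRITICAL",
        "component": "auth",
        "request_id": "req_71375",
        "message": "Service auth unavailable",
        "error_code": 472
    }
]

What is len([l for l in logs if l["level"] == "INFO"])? 2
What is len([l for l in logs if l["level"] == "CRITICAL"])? 1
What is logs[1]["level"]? "DEBUG"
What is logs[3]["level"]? "INFO"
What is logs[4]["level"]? "INFO"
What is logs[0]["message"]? "Cache lookup for key"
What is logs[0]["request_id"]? "req_86788"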